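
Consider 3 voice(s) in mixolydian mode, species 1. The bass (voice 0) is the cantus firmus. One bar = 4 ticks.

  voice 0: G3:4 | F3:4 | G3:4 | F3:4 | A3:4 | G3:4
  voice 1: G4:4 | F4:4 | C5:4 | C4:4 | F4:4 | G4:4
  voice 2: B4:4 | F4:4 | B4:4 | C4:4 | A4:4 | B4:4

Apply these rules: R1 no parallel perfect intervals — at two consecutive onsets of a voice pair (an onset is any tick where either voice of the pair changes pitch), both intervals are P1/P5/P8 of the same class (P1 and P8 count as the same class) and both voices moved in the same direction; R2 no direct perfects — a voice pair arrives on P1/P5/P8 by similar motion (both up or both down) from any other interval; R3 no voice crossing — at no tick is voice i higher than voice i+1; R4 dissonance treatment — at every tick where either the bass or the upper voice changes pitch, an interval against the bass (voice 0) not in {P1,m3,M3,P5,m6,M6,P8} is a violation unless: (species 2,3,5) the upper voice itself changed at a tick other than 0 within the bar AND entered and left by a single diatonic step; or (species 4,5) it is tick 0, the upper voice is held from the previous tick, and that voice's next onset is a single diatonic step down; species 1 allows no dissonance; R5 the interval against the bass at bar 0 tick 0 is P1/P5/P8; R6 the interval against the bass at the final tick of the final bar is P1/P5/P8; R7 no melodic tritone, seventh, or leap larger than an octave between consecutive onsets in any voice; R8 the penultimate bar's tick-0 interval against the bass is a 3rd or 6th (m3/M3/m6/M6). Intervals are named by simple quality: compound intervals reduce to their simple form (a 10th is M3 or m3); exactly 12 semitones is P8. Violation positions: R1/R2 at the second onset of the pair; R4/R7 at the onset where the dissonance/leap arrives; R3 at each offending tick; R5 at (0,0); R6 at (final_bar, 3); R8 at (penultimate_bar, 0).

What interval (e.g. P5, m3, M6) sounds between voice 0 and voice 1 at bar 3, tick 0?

voice 0=F3 voice 1=C4 -> P5

P5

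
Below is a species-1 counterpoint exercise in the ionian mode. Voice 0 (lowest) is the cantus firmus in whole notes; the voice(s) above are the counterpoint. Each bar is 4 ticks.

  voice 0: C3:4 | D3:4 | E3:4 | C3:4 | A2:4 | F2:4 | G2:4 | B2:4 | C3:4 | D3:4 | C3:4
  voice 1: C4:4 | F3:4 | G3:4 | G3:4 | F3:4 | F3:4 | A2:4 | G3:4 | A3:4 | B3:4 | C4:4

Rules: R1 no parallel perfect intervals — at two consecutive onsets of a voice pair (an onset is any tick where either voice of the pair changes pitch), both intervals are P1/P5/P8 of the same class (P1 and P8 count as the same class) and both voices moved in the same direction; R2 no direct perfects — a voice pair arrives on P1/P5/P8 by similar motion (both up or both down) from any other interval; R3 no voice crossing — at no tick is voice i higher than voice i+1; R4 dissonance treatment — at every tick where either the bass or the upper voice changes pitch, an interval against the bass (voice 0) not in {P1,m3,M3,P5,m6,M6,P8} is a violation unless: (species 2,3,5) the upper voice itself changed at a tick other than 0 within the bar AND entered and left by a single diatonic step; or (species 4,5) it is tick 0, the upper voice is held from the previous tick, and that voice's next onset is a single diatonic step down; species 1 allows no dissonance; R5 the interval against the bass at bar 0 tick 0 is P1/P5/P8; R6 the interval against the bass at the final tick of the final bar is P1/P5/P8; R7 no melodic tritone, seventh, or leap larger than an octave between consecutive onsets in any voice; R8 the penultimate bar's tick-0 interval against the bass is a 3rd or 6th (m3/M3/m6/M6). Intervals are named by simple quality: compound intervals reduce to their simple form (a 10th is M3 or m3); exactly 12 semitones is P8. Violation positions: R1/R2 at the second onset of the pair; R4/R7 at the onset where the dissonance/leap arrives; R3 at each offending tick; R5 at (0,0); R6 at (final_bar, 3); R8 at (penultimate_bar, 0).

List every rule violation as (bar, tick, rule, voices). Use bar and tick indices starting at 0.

(6, 0, R4, (0, 1))
(7, 0, R7, (1,))

bar 0: v0=C3 v1=C4 downbeat P8
bar 1: v0=D3 v1=F3 downbeat m3
bar 2: v0=E3 v1=G3 downbeat m3
bar 3: v0=C3 v1=G3 downbeat P5
bar 4: v0=A2 v1=F3 downbeat m6
bar 5: v0=F2 v1=F3 downbeat P8
bar 6: v0=G2 v1=A2 downbeat M2
bar 7: v0=B2 v1=G3 downbeat m6
bar 8: v0=C3 v1=A3 downbeat M6
bar 9: v0=D3 v1=B3 downbeat M6
bar 10: v0=C3 v1=C4 downbeat P8
  -> R4 @ bar 6 tick 0 v(0, 1): G2/A2 M2 untreated
  -> R7 @ bar 7 tick 0 v(1,): A2->G3 leap 10st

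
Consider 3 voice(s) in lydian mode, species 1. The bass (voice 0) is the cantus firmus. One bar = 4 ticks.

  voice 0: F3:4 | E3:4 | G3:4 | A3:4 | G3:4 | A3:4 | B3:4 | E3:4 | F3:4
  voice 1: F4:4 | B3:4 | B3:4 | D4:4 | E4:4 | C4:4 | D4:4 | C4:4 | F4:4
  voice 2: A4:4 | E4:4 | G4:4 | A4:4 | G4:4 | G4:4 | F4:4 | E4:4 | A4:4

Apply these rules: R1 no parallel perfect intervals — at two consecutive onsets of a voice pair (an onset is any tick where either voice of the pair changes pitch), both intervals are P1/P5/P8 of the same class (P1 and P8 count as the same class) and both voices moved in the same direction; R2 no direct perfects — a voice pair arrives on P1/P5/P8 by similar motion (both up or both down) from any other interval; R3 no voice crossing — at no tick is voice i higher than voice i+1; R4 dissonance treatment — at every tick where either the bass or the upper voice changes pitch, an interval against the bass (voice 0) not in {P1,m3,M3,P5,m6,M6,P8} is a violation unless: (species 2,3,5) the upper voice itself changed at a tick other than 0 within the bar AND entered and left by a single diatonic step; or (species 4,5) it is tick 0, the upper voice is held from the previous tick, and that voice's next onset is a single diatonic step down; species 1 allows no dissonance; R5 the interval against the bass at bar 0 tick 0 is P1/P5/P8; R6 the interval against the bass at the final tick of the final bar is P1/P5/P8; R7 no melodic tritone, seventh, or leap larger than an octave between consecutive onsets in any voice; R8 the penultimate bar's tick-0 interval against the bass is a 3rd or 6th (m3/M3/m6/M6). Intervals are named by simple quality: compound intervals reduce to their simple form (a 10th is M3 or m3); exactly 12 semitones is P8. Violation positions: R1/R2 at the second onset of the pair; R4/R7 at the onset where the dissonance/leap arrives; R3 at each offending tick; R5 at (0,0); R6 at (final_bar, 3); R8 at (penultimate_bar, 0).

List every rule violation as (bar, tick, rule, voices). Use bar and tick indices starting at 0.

bar 0: v0=F3 v1=F4 v2=A4 downbeat M3
bar 1: v0=E3 v1=B3 v2=E4 downbeat P8
bar 2: v0=G3 v1=B3 v2=G4 downbeat P8
bar 3: v0=A3 v1=D4 v2=A4 downbeat P8
bar 4: v0=G3 v1=E4 v2=G4 downbeat P8
bar 5: v0=A3 v1=C4 v2=G4 downbeat m7
bar 6: v0=B3 v1=D4 v2=F4 downbeat TT
bar 7: v0=E3 v1=C4 v2=E4 downbeat P8
bar 8: v0=F3 v1=F4 v2=A4 downbeat M3
  -> R5 @ bar 0 tick 0 v(0, 2): opens on M3
  -> R2 @ bar 1 tick 0 v(0, 1): F3/F4 P8 -> E3/B3 P5 similar
  -> R2 @ bar 1 tick 0 v(0, 2): F3/A4 M3 -> E3/E4 P8 similar
  -> R7 @ bar 1 tick 0 v(1,): F4->B3 leap 6st
  -> R1 @ bar 2 tick 0 v(0, 2): E3/E4 P8 -> G3/G4 P8 similar
  -> R1 @ bar 3 tick 0 v(0, 2): G3/G4 P8 -> A3/A4 P8 similar
  -> R2 @ bar 3 tick 0 v(1, 2): B3/G4 m6 -> D4/A4 P5 similar
  -> R4 @ bar 3 tick 0 v(0, 1): A3/D4 P4 untreated
  -> R1 @ bar 4 tick 0 v(0, 2): A3/A4 P8 -> G3/G4 P8 similar
  -> R4 @ bar 5 tick 0 v(0, 2): A3/G4 m7 untreated
  -> R4 @ bar 6 tick 0 v(0, 2): B3/F4 TT untreated
  -> R2 @ bar 7 tick 0 v(0, 2): B3/F4 TT -> E3/E4 P8 similar
  -> R8 @ bar 7 tick 0 v(0, 2): penult P8 not 3rd/6th
  -> R2 @ bar 8 tick 0 v(0, 1): E3/C4 m6 -> F3/F4 P8 similar
  -> R6 @ bar 8 tick 3 v(0, 2): closes on M3

(0, 0, R5, (0, 2))
(1, 0, R2, (0, 1))
(1, 0, R2, (0, 2))
(1, 0, R7, (1,))
(2, 0, R1, (0, 2))
(3, 0, R1, (0, 2))
(3, 0, R2, (1, 2))
(3, 0, R4, (0, 1))
(4, 0, R1, (0, 2))
(5, 0, R4, (0, 2))
(6, 0, R4, (0, 2))
(7, 0, R2, (0, 2))
(7, 0, R8, (0, 2))
(8, 0, R2, (0, 1))
(8, 3, R6, (0, 2))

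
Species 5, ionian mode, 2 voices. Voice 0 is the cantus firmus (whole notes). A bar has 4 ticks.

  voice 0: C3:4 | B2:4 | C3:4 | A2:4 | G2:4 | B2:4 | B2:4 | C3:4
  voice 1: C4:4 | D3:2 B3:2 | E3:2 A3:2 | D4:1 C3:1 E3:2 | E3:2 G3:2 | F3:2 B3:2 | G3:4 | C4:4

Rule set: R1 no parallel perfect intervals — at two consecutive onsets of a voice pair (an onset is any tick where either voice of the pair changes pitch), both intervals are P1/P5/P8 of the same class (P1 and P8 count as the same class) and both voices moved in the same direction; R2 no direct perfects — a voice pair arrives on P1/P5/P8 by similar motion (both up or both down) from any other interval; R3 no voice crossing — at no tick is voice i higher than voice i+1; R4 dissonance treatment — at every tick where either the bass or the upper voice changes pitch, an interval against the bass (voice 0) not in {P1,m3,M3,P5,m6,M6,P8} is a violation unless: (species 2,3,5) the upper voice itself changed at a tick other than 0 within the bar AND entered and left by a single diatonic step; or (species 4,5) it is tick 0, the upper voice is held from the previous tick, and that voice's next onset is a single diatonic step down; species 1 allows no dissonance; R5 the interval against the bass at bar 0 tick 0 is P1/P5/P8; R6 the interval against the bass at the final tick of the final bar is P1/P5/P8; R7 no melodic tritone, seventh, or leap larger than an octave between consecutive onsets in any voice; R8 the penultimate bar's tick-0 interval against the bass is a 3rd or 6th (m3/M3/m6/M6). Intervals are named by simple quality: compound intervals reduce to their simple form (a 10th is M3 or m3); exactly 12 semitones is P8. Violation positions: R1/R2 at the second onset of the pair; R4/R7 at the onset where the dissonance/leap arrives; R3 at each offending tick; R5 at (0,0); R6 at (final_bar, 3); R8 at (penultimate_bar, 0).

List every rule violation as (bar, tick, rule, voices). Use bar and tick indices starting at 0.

(1, 0, R7, (1,))
(3, 0, R4, (0, 1))
(3, 1, R7, (1,))
(5, 0, R4, (0, 1))
(5, 2, R7, (1,))
(7, 0, R2, (0, 1))

bar 0: v0=C3 v1=C4 downbeat P8
bar 1: v0=B2 v1=D3 downbeat m3
bar 2: v0=C3 v1=E3 downbeat M3
bar 3: v0=A2 v1=D4 downbeat P4
bar 4: v0=G2 v1=E3 downbeat M6
bar 5: v0=B2 v1=F3 downbeat TT
bar 6: v0=B2 v1=G3 downbeat m6
bar 7: v0=C3 v1=C4 downbeat P8
  -> R7 @ bar 1 tick 0 v(1,): C4->D3 leap 10st
  -> R4 @ bar 3 tick 0 v(0, 1): A2/D4 P4 untreated
  -> R7 @ bar 3 tick 1 v(1,): D4->C3 leap 14st
  -> R4 @ bar 5 tick 0 v(0, 1): B2/F3 TT untreated
  -> R7 @ bar 5 tick 2 v(1,): F3->B3 leap 6st
  -> R2 @ bar 7 tick 0 v(0, 1): B2/G3 m6 -> C3/C4 P8 similar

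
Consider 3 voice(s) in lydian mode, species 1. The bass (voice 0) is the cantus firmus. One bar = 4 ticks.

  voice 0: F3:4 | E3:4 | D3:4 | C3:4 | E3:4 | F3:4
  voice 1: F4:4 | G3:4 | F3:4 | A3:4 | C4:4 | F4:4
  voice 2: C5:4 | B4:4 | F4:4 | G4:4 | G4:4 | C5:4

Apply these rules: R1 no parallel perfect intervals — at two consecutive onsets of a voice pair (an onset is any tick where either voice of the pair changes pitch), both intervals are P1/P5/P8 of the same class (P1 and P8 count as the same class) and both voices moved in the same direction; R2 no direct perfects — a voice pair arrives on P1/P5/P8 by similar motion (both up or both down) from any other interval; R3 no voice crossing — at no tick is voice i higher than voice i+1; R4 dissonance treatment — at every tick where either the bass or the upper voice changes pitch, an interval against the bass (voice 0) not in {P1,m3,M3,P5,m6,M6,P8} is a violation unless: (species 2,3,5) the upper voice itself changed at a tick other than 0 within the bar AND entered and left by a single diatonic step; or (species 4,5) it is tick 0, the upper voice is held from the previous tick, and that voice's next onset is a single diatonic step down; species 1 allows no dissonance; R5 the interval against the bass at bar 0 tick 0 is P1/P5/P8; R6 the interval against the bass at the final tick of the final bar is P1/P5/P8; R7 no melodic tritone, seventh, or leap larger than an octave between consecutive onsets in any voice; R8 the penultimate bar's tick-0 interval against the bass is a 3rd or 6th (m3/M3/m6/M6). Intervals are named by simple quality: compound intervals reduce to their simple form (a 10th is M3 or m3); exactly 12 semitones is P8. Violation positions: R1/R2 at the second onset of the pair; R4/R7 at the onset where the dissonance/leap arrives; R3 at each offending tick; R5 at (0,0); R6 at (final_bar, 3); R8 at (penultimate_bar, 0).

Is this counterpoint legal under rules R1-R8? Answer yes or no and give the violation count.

No (7 violations)

bar 0: v0=F3 v1=F4 v2=C5 (P5)
bar 1: v0=E3 v1=G3 v2=B4 (P5)
bar 2: v0=D3 v1=F3 v2=F4 (m3)
bar 3: v0=C3 v1=A3 v2=G4 (P5)
bar 4: v0=E3 v1=C4 v2=G4 (m3)
bar 5: v0=F3 v1=F4 v2=C5 (P5)
  R1 @ bar1.0: F3/C5 P5 -> E3/B4 P5 similar
  R7 @ bar1.0: F4->G3 leap 10st
  R2 @ bar2.0: G3/B4 M3 -> F3/F4 P8 similar
  R7 @ bar2.0: B4->F4 leap 6st
  R1 @ bar5.0: C4/G4 P5 -> F4/C5 P5 similar
  R2 @ bar5.0: E3/C4 m6 -> F3/F4 P8 similar
  R2 @ bar5.0: E3/G4 m3 -> F3/C5 P5 similar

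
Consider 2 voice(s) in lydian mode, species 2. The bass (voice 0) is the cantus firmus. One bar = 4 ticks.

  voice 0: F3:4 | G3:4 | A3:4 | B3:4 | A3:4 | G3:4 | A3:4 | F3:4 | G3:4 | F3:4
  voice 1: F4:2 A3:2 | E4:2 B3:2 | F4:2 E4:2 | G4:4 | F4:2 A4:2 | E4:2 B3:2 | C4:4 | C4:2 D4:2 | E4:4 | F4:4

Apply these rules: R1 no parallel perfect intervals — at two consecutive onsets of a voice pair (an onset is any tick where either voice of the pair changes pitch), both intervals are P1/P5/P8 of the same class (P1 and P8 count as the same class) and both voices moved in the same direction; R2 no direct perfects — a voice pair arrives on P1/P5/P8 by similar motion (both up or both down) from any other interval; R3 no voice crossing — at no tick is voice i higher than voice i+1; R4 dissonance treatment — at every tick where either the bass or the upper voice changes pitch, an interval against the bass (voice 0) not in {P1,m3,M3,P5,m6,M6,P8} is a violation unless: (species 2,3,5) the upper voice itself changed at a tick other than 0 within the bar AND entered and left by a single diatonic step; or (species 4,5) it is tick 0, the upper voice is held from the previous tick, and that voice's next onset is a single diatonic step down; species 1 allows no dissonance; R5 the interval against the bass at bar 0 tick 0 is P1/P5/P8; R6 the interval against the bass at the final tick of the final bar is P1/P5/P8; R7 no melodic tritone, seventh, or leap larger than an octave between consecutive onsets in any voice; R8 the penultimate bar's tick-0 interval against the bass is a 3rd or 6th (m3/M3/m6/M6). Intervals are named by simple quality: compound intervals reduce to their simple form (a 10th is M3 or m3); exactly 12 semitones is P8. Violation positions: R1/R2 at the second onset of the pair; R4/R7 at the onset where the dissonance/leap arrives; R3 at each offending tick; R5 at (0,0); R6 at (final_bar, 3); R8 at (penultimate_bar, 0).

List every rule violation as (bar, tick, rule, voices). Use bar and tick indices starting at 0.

(2, 0, R7, (1,))

bar 0: v0=F3 v1=F4 downbeat P8
bar 1: v0=G3 v1=E4 downbeat M6
bar 2: v0=A3 v1=F4 downbeat m6
bar 3: v0=B3 v1=G4 downbeat m6
bar 4: v0=A3 v1=F4 downbeat m6
bar 5: v0=G3 v1=E4 downbeat M6
bar 6: v0=A3 v1=C4 downbeat m3
bar 7: v0=F3 v1=C4 downbeat P5
bar 8: v0=G3 v1=E4 downbeat M6
bar 9: v0=F3 v1=F4 downbeat P8
  -> R7 @ bar 2 tick 0 v(1,): B3->F4 leap 6st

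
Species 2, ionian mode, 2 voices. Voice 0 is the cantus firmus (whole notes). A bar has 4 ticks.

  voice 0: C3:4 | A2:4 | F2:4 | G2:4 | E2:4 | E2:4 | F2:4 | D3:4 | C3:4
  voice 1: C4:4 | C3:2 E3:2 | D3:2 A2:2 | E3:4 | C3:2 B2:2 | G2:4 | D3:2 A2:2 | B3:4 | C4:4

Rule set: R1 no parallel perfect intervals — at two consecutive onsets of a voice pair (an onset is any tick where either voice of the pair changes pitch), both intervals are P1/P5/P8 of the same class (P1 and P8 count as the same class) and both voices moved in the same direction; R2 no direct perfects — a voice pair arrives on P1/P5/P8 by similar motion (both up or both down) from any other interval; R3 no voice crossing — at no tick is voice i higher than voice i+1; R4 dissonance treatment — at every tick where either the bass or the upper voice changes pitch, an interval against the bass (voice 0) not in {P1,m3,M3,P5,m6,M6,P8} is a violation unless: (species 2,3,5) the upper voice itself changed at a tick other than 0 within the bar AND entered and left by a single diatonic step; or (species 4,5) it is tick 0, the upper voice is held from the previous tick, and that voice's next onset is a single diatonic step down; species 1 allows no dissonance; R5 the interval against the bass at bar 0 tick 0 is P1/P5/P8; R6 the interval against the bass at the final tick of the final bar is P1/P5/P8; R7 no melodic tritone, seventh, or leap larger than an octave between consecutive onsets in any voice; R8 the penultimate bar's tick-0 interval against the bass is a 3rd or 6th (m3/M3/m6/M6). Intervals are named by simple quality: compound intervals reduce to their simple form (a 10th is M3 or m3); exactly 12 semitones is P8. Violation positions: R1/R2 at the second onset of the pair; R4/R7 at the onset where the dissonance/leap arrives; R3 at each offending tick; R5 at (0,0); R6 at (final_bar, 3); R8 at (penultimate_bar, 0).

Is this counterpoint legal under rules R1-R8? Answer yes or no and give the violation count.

bar 0: v0=C3 v1=C4 (P8)
bar 1: v0=A2 v1=C3 (m3)
bar 2: v0=F2 v1=D3 (M6)
bar 3: v0=G2 v1=E3 (M6)
bar 4: v0=E2 v1=C3 (m6)
bar 5: v0=E2 v1=G2 (m3)
bar 6: v0=F2 v1=D3 (M6)
bar 7: v0=D3 v1=B3 (M6)
bar 8: v0=C3 v1=C4 (P8)
  R7 @ bar7.0: A2->B3 leap 14st

No (1 violations)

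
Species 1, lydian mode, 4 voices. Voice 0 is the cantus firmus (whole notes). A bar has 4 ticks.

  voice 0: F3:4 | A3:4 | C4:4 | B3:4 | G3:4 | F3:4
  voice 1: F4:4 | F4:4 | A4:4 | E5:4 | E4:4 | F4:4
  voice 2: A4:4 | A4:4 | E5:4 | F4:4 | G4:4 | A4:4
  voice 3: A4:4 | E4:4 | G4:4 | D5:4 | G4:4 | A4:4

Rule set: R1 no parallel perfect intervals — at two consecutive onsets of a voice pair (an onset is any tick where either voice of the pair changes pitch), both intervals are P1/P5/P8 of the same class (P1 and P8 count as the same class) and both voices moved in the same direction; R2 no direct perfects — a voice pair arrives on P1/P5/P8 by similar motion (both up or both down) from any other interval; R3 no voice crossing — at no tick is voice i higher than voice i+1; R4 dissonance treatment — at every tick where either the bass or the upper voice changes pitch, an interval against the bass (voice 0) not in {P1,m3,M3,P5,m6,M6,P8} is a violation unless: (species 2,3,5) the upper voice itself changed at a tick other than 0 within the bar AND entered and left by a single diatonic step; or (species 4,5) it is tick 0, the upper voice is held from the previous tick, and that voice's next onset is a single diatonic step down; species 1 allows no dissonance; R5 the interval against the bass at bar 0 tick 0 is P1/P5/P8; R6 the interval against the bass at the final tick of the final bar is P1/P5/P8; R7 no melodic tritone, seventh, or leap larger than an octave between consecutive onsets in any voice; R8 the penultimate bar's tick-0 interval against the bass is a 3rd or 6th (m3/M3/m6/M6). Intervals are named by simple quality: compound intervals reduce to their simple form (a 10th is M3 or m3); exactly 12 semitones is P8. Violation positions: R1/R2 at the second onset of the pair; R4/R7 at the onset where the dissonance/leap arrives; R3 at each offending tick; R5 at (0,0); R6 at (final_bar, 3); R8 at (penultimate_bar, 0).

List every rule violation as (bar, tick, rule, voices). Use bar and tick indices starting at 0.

bar 0: v0=F3 v1=F4 v2=A4 v3=A4 downbeat M3
bar 1: v0=A3 v1=F4 v2=A4 v3=E4 downbeat P5
bar 2: v0=C4 v1=A4 v2=E5 v3=G4 downbeat P5
bar 3: v0=B3 v1=E5 v2=F4 v3=D5 downbeat m3
bar 4: v0=G3 v1=E4 v2=G4 v3=G4 downbeat P8
bar 5: v0=F3 v1=F4 v2=A4 v3=A4 downbeat M3
  -> R5 @ bar 0 tick 0 v(0, 2): opens on M3
  -> R5 @ bar 0 tick 0 v(0, 3): opens on M3
  -> R3 @ bar 1 tick 0 v(2, 3): A4 above E4
  -> R3 @ bar 1 tick 1 v(2, 3): A4 above E4
  -> R3 @ bar 1 tick 2 v(2, 3): A4 above E4
  -> R3 @ bar 1 tick 3 v(2, 3): A4 above E4
  -> R1 @ bar 2 tick 0 v(0, 3): A3/E4 P5 -> C4/G4 P5 similar
  -> R2 @ bar 2 tick 0 v(1, 2): F4/A4 M3 -> A4/E5 P5 similar
  -> R3 @ bar 2 tick 0 v(2, 3): E5 above G4
  -> R3 @ bar 2 tick 1 v(2, 3): E5 above G4
  -> R3 @ bar 2 tick 2 v(2, 3): E5 above G4
  -> R3 @ bar 2 tick 3 v(2, 3): E5 above G4
  -> R3 @ bar 3 tick 0 v(1, 2): E5 above F4
  -> R4 @ bar 3 tick 0 v(0, 1): B3/E5 P4 untreated
  -> R4 @ bar 3 tick 0 v(0, 2): B3/F4 TT untreated
  -> R7 @ bar 3 tick 0 v(2,): E5->F4 leap 11st
  -> R3 @ bar 3 tick 1 v(1, 2): E5 above F4
  -> R3 @ bar 3 tick 2 v(1, 2): E5 above F4
  -> R3 @ bar 3 tick 3 v(1, 2): E5 above F4
  -> R2 @ bar 4 tick 0 v(0, 3): B3/D5 m3 -> G3/G4 P8 similar
  -> R8 @ bar 4 tick 0 v(0, 2): penult P8 not 3rd/6th
  -> R8 @ bar 4 tick 0 v(0, 3): penult P8 not 3rd/6th
  -> R1 @ bar 5 tick 0 v(2, 3): G4/G4 P1 -> A4/A4 P1 similar
  -> R6 @ bar 5 tick 3 v(0, 2): closes on M3
  -> R6 @ bar 5 tick 3 v(0, 3): closes on M3

(0, 0, R5, (0, 2))
(0, 0, R5, (0, 3))
(1, 0, R3, (2, 3))
(1, 1, R3, (2, 3))
(1, 2, R3, (2, 3))
(1, 3, R3, (2, 3))
(2, 0, R1, (0, 3))
(2, 0, R2, (1, 2))
(2, 0, R3, (2, 3))
(2, 1, R3, (2, 3))
(2, 2, R3, (2, 3))
(2, 3, R3, (2, 3))
(3, 0, R3, (1, 2))
(3, 0, R4, (0, 1))
(3, 0, R4, (0, 2))
(3, 0, R7, (2,))
(3, 1, R3, (1, 2))
(3, 2, R3, (1, 2))
(3, 3, R3, (1, 2))
(4, 0, R2, (0, 3))
(4, 0, R8, (0, 2))
(4, 0, R8, (0, 3))
(5, 0, R1, (2, 3))
(5, 3, R6, (0, 2))
(5, 3, R6, (0, 3))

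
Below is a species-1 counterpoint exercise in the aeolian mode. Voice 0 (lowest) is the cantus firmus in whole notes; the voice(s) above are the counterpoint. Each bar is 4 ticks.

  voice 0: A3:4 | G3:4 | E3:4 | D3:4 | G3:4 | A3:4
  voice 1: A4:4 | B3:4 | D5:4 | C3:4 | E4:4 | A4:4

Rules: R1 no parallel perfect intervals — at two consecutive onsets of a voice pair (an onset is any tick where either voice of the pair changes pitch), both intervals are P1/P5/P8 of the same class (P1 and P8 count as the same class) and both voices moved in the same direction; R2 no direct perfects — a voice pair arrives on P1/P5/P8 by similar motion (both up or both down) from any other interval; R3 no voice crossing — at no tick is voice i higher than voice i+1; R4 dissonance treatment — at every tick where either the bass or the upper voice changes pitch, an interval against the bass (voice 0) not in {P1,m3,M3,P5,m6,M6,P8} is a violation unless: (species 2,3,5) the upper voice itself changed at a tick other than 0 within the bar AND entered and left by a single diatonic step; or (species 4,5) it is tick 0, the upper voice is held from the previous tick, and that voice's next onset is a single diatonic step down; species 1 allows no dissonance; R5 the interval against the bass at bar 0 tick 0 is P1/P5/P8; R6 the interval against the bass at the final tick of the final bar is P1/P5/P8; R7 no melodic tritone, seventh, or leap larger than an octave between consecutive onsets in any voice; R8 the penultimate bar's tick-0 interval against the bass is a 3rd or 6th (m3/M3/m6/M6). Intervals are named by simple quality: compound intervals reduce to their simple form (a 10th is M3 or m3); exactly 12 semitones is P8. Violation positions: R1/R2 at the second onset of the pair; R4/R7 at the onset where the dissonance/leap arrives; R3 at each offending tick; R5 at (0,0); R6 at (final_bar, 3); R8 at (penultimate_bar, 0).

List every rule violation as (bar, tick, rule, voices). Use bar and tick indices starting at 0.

bar 0: v0=A3 v1=A4 downbeat P8
bar 1: v0=G3 v1=B3 downbeat M3
bar 2: v0=E3 v1=D5 downbeat m7
bar 3: v0=D3 v1=C3 downbeat M2
bar 4: v0=G3 v1=E4 downbeat M6
bar 5: v0=A3 v1=A4 downbeat P8
  -> R7 @ bar 1 tick 0 v(1,): A4->B3 leap 10st
  -> R4 @ bar 2 tick 0 v(0, 1): E3/D5 m7 untreated
  -> R7 @ bar 2 tick 0 v(1,): B3->D5 leap 15st
  -> R3 @ bar 3 tick 0 v(0, 1): D3 above C3
  -> R4 @ bar 3 tick 0 v(0, 1): D3/C3 M2 untreated
  -> R7 @ bar 3 tick 0 v(1,): D5->C3 leap 26st
  -> R3 @ bar 3 tick 1 v(0, 1): D3 above C3
  -> R3 @ bar 3 tick 2 v(0, 1): D3 above C3
  -> R3 @ bar 3 tick 3 v(0, 1): D3 above C3
  -> R7 @ bar 4 tick 0 v(1,): C3->E4 leap 16st
  -> R2 @ bar 5 tick 0 v(0, 1): G3/E4 M6 -> A3/A4 P8 similar

(1, 0, R7, (1,))
(2, 0, R4, (0, 1))
(2, 0, R7, (1,))
(3, 0, R3, (0, 1))
(3, 0, R4, (0, 1))
(3, 0, R7, (1,))
(3, 1, R3, (0, 1))
(3, 2, R3, (0, 1))
(3, 3, R3, (0, 1))
(4, 0, R7, (1,))
(5, 0, R2, (0, 1))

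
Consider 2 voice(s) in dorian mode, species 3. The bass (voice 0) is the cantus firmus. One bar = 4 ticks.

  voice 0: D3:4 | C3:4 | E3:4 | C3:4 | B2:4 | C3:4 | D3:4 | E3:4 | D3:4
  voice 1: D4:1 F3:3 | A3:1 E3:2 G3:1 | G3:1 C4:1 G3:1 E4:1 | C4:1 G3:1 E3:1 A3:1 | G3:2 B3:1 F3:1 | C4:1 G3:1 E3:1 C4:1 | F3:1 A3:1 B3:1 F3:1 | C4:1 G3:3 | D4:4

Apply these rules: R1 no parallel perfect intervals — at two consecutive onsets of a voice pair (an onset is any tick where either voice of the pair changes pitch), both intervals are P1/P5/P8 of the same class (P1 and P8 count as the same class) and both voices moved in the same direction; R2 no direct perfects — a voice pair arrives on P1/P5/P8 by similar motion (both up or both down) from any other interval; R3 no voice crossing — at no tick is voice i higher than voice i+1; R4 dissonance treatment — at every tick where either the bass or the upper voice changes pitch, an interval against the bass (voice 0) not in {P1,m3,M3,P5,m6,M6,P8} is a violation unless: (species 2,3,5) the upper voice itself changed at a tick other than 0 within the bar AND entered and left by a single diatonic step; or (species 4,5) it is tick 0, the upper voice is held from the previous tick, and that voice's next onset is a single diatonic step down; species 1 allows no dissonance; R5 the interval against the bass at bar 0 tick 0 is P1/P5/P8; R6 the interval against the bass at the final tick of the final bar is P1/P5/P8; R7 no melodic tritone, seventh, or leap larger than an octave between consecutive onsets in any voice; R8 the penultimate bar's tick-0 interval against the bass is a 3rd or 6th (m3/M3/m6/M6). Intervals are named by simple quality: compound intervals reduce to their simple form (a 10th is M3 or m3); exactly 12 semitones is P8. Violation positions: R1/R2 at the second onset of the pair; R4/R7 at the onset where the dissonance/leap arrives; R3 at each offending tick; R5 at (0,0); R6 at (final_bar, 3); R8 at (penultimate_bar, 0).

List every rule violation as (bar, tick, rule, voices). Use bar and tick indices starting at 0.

bar 0: v0=D3 v1=D4 downbeat P8
bar 1: v0=C3 v1=A3 downbeat M6
bar 2: v0=E3 v1=G3 downbeat m3
bar 3: v0=C3 v1=C4 downbeat P8
bar 4: v0=B2 v1=G3 downbeat m6
bar 5: v0=C3 v1=C4 downbeat P8
bar 6: v0=D3 v1=F3 downbeat m3
bar 7: v0=E3 v1=C4 downbeat m6
bar 8: v0=D3 v1=D4 downbeat P8
  -> R1 @ bar 3 tick 0 v(0, 1): E3/E4 P8 -> C3/C4 P8 similar
  -> R4 @ bar 4 tick 3 v(0, 1): B2/F3 TT untreated
  -> R7 @ bar 4 tick 3 v(1,): B3->F3 leap 6st
  -> R2 @ bar 5 tick 0 v(0, 1): B2/F3 TT -> C3/C4 P8 similar
  -> R7 @ bar 6 tick 3 v(1,): B3->F3 leap 6st

(3, 0, R1, (0, 1))
(4, 3, R4, (0, 1))
(4, 3, R7, (1,))
(5, 0, R2, (0, 1))
(6, 3, R7, (1,))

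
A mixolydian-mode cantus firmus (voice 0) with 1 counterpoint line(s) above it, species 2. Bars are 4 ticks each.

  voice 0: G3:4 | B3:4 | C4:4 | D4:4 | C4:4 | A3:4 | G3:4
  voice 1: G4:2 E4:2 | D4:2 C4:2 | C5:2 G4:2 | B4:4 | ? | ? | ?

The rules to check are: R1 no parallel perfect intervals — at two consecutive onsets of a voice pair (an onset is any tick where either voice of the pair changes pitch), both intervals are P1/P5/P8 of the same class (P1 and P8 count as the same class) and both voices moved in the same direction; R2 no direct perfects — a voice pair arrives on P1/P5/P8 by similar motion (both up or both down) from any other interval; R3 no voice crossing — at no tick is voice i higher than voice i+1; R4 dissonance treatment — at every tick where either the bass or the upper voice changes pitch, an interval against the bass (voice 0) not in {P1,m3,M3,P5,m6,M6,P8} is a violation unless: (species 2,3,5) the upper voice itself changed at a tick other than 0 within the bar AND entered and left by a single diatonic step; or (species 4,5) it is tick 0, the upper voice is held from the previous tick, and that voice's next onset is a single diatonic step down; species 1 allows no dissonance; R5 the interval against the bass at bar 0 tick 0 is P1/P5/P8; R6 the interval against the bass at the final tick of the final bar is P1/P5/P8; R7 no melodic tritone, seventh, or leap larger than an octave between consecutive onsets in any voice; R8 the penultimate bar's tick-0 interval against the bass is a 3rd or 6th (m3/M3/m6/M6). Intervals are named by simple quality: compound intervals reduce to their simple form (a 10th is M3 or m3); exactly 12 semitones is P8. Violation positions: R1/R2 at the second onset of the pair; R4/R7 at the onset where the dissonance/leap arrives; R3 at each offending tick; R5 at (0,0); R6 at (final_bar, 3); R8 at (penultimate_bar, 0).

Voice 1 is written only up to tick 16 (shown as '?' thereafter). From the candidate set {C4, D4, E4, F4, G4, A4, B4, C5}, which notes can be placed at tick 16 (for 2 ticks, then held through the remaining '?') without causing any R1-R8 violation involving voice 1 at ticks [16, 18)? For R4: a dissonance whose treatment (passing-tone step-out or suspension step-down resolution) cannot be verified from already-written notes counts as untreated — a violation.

{A4, C5, E4}

C4: violates R2,R7
D4: violates R4
E4: legal
F4: violates R4,R7
G4: violates R2
A4: legal
B4: violates R4
C5: legal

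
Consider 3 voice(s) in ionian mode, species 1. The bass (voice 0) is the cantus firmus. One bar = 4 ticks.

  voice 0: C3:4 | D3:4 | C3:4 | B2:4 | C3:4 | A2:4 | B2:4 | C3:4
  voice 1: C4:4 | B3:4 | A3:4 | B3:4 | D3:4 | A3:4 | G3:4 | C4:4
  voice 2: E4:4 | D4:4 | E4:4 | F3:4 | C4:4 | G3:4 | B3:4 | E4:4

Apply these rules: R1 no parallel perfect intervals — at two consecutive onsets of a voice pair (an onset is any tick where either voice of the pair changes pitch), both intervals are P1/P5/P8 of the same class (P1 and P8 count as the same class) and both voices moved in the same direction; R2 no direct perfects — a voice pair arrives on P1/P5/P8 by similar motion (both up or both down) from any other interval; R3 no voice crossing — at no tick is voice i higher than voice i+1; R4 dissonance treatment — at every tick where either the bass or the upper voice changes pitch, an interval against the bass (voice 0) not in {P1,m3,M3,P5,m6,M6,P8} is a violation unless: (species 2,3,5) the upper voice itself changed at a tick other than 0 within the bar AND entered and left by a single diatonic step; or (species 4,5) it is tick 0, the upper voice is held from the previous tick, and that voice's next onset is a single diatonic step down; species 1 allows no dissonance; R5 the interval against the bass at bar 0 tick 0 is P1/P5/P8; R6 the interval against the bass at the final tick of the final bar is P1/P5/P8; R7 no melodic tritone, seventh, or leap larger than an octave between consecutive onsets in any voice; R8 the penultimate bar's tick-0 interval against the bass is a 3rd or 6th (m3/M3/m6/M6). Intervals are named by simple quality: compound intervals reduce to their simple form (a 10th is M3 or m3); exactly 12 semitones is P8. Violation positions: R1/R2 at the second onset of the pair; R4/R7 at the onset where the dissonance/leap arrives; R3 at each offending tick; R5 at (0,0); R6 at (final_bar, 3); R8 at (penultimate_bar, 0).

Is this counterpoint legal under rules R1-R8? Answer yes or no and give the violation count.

No (18 violations)

bar 0: v0=C3 v1=C4 v2=E4 (M3)
bar 1: v0=D3 v1=B3 v2=D4 (P8)
bar 2: v0=C3 v1=A3 v2=E4 (M3)
bar 3: v0=B2 v1=B3 v2=F3 (TT)
bar 4: v0=C3 v1=D3 v2=C4 (P8)
bar 5: v0=A2 v1=A3 v2=G3 (m7)
bar 6: v0=B2 v1=G3 v2=B3 (P8)
bar 7: v0=C3 v1=C4 v2=E4 (M3)
  R5 @ bar0.0: opens on M3
  R3 @ bar3.0: B3 above F3
  R4 @ bar3.0: B2/F3 TT untreated
  R7 @ bar3.0: E4->F3 leap 11st
  R3 @ bar3.1: B3 above F3
  R3 @ bar3.2: B3 above F3
  R3 @ bar3.3: B3 above F3
  R2 @ bar4.0: B2/F3 TT -> C3/C4 P8 similar
  R4 @ bar4.0: C3/D3 M2 untreated
  R3 @ bar5.0: A3 above G3
  R4 @ bar5.0: A2/G3 m7 untreated
  R3 @ bar5.1: A3 above G3
  R3 @ bar5.2: A3 above G3
  R3 @ bar5.3: A3 above G3
  R2 @ bar6.0: A2/G3 m7 -> B2/B3 P8 similar
  R8 @ bar6.0: penult P8 not 3rd/6th
  R2 @ bar7.0: B2/G3 m6 -> C3/C4 P8 similar
  R6 @ bar7.3: closes on M3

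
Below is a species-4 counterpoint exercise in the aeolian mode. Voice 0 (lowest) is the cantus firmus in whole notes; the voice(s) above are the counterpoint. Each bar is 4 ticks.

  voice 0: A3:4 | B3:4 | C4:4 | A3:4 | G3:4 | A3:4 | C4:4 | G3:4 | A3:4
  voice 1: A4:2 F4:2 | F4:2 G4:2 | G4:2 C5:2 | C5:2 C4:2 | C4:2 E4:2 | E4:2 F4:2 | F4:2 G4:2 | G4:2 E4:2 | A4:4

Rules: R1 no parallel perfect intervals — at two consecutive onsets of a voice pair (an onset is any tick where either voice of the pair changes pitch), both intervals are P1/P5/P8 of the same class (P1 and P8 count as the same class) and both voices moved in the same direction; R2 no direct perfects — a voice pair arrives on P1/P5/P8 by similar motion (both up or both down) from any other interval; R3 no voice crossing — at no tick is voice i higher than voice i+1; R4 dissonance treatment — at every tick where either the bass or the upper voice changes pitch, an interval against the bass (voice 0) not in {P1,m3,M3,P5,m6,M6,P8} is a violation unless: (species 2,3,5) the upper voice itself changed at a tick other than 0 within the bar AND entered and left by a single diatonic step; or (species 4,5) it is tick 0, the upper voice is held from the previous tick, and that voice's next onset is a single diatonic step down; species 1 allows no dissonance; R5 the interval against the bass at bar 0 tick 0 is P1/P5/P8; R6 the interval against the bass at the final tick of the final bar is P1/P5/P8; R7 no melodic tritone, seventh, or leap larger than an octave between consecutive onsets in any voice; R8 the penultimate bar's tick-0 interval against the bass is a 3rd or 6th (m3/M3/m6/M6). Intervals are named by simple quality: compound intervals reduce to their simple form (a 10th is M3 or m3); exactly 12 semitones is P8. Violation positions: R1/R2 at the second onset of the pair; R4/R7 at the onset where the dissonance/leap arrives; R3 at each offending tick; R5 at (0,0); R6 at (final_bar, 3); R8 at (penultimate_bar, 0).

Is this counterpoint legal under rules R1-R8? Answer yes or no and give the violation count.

bar 0: v0=A3 v1=A4 (P8)
bar 1: v0=B3 v1=F4 (TT)
bar 2: v0=C4 v1=G4 (P5)
bar 3: v0=A3 v1=C5 (m3)
bar 4: v0=G3 v1=C4 (P4)
bar 5: v0=A3 v1=E4 (P5)
bar 6: v0=C4 v1=F4 (P4)
bar 7: v0=G3 v1=G4 (P8)
bar 8: v0=A3 v1=A4 (P8)
  R4 @ bar1.0: B3/F4 TT untreated
  R4 @ bar4.0: G3/C4 P4 untreated
  R4 @ bar6.0: C4/F4 P4 untreated
  R8 @ bar7.0: penult P8 not 3rd/6th
  R2 @ bar8.0: G3/E4 M6 -> A3/A4 P8 similar

No (5 violations)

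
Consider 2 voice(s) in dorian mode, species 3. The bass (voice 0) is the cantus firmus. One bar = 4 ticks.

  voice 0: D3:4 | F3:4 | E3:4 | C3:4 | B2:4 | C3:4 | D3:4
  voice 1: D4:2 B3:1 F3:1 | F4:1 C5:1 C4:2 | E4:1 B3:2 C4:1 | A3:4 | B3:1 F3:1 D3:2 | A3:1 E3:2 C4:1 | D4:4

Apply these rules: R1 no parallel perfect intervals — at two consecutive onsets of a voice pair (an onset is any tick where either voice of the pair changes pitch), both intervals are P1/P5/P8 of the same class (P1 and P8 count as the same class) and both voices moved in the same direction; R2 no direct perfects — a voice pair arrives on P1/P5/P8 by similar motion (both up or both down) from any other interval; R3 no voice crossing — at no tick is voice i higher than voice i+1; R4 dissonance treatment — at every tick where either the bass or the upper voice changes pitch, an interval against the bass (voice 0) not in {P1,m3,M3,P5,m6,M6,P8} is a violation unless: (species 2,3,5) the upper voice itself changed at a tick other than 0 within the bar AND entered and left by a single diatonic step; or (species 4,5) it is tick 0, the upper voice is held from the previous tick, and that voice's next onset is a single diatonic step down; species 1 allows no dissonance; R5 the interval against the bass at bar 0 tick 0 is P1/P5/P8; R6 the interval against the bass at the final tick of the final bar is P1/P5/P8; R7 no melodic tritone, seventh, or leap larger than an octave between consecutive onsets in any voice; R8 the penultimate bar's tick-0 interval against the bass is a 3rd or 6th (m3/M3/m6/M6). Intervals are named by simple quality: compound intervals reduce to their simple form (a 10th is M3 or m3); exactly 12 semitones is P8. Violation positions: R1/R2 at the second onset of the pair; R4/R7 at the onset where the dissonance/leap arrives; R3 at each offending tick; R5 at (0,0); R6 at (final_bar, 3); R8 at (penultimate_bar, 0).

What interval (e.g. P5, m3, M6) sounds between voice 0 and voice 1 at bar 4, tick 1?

TT

voice 0=B2 voice 1=F3 -> TT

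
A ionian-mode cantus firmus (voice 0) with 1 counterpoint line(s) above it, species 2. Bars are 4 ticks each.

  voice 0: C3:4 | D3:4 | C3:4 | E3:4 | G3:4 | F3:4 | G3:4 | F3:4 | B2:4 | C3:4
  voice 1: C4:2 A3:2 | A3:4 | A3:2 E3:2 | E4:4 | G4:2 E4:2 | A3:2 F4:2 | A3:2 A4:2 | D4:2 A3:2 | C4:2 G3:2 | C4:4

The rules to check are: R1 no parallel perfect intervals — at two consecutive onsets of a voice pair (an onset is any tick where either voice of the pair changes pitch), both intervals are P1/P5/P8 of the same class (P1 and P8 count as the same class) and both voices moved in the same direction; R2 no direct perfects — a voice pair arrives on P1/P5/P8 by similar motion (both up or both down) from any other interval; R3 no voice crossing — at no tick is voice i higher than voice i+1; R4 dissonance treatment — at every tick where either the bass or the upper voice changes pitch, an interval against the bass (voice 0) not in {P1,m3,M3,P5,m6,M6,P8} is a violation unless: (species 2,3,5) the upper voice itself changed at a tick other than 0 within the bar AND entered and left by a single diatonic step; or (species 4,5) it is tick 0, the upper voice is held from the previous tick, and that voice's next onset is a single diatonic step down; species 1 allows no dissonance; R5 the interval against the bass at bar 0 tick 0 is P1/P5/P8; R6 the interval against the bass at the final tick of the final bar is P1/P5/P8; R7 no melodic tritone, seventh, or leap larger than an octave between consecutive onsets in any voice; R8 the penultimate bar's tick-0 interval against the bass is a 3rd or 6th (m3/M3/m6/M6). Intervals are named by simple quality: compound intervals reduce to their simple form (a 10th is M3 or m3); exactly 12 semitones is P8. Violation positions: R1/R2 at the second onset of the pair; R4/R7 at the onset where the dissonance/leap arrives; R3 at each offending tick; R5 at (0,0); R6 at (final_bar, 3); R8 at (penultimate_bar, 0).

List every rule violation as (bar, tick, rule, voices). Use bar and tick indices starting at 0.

(3, 0, R2, (0, 1))
(4, 0, R1, (0, 1))
(6, 0, R4, (0, 1))
(6, 2, R4, (0, 1))
(8, 0, R4, (0, 1))
(8, 0, R7, (0,))
(8, 0, R8, (0, 1))
(9, 0, R2, (0, 1))

bar 0: v0=C3 v1=C4 downbeat P8
bar 1: v0=D3 v1=A3 downbeat P5
bar 2: v0=C3 v1=A3 downbeat M6
bar 3: v0=E3 v1=E4 downbeat P8
bar 4: v0=G3 v1=G4 downbeat P8
bar 5: v0=F3 v1=A3 downbeat M3
bar 6: v0=G3 v1=A3 downbeat M2
bar 7: v0=F3 v1=D4 downbeat M6
bar 8: v0=B2 v1=C4 downbeat m2
bar 9: v0=C3 v1=C4 downbeat P8
  -> R2 @ bar 3 tick 0 v(0, 1): C3/E3 M3 -> E3/E4 P8 similar
  -> R1 @ bar 4 tick 0 v(0, 1): E3/E4 P8 -> G3/G4 P8 similar
  -> R4 @ bar 6 tick 0 v(0, 1): G3/A3 M2 untreated
  -> R4 @ bar 6 tick 2 v(0, 1): G3/A4 M2 untreated
  -> R4 @ bar 8 tick 0 v(0, 1): B2/C4 m2 untreated
  -> R7 @ bar 8 tick 0 v(0,): F3->B2 leap 6st
  -> R8 @ bar 8 tick 0 v(0, 1): penult m2 not 3rd/6th
  -> R2 @ bar 9 tick 0 v(0, 1): B2/G3 m6 -> C3/C4 P8 similar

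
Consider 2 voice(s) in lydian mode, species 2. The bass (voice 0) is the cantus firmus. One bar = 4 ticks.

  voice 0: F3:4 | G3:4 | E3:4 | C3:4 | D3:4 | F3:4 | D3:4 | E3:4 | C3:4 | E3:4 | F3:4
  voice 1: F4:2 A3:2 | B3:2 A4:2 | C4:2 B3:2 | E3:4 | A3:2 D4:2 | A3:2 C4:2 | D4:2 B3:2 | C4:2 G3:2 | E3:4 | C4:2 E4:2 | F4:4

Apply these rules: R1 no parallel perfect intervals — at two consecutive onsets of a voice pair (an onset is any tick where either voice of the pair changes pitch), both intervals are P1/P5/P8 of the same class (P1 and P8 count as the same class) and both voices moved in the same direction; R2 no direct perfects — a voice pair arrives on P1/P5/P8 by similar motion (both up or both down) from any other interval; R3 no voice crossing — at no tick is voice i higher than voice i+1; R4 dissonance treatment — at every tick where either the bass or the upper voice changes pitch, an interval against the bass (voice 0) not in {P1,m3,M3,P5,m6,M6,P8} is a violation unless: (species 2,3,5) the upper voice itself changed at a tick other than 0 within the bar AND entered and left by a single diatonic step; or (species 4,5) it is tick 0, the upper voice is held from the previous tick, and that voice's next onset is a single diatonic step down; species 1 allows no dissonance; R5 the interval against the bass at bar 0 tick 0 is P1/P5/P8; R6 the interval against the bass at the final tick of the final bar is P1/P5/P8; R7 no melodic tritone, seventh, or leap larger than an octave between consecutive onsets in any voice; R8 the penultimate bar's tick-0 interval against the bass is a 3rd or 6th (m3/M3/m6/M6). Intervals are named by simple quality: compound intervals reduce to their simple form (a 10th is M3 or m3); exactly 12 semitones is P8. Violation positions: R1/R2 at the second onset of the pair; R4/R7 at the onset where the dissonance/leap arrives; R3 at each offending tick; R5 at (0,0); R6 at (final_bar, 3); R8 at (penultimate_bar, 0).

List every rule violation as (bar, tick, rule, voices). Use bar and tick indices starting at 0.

bar 0: v0=F3 v1=F4 downbeat P8
bar 1: v0=G3 v1=B3 downbeat M3
bar 2: v0=E3 v1=C4 downbeat m6
bar 3: v0=C3 v1=E3 downbeat M3
bar 4: v0=D3 v1=A3 downbeat P5
bar 5: v0=F3 v1=A3 downbeat M3
bar 6: v0=D3 v1=D4 downbeat P8
bar 7: v0=E3 v1=C4 downbeat m6
bar 8: v0=C3 v1=E3 downbeat M3
bar 9: v0=E3 v1=C4 downbeat m6
bar 10: v0=F3 v1=F4 downbeat P8
  -> R4 @ bar 1 tick 2 v(0, 1): G3/A4 M2 untreated
  -> R7 @ bar 1 tick 2 v(1,): B3->A4 leap 10st
  -> R2 @ bar 4 tick 0 v(0, 1): C3/E3 M3 -> D3/A3 P5 similar
  -> R1 @ bar 10 tick 0 v(0, 1): E3/E4 P8 -> F3/F4 P8 similar

(1, 2, R4, (0, 1))
(1, 2, R7, (1,))
(4, 0, R2, (0, 1))
(10, 0, R1, (0, 1))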